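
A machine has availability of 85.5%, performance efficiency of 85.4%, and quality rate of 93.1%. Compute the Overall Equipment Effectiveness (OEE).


Formula: OEE = Availability * Performance * Quality / 10000
A * P = 85.5% * 85.4% / 100 = 73.02%
OEE = 73.02% * 93.1% / 100 = 68.0%

68.0%


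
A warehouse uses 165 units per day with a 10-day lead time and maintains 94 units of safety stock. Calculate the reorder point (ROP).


Formula: ROP = (Daily Demand * Lead Time) + Safety Stock
Demand during lead time = 165 * 10 = 1650 units
ROP = 1650 + 94 = 1744 units

1744 units


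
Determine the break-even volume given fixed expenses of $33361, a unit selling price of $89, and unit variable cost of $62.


Formula: BEQ = Fixed Costs / (Price - Variable Cost)
Contribution margin = $89 - $62 = $27/unit
BEQ = ceil($33361 / $27/unit) = ceil(1235.59) = 1236 units

1236 units


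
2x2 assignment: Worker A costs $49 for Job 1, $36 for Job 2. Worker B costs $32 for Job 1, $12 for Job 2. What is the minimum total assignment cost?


Option 1: A->1 + B->2 = $49 + $12 = $61
Option 2: A->2 + B->1 = $36 + $32 = $68
Min cost = min($61, $68) = $61

$61


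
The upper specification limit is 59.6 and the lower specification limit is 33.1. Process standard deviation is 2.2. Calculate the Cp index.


Cp = (59.6 - 33.1) / (6 * 2.2)

2.01


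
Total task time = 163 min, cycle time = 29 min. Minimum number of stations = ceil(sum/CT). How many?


Formula: N_min = ceil(Sum of Task Times / Cycle Time)
N_min = ceil(163 min / 29 min) = ceil(5.6207)
N_min = 6 stations

6


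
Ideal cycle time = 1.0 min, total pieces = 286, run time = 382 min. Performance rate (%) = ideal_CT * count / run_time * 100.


Formula: Performance = (Ideal CT * Total Count) / Run Time * 100
Ideal output time = 1.0 * 286 = 286.0 min
Performance = 286.0 / 382 * 100 = 74.9%

74.9%


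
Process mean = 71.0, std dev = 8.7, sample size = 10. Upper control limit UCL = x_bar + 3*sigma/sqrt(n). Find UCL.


UCL = 71.0 + 3 * 8.7 / sqrt(10)

79.25


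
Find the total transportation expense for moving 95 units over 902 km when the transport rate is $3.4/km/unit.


TC = dist * cost * units = 902 * 3.4 * 95 = $291346.00

$291346.00


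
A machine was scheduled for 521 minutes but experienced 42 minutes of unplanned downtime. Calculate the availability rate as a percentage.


Formula: Availability = (Planned Time - Downtime) / Planned Time * 100
Uptime = 521 - 42 = 479 min
Availability = 479 / 521 * 100 = 91.9%

91.9%


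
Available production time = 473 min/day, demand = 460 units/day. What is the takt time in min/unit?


Formula: Takt Time = Available Production Time / Customer Demand
Takt = 473 min/day / 460 units/day
Takt = 1.03 min/unit

1.03 min/unit


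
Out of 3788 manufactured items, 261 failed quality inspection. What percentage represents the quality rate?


Formula: Quality Rate = Good Pieces / Total Pieces * 100
Good pieces = 3788 - 261 = 3527
QR = 3527 / 3788 * 100 = 93.1%

93.1%


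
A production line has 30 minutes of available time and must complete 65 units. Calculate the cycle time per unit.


Formula: CT = Available Time / Number of Units
CT = 30 min / 65 units
CT = 0.46 min/unit

0.46 min/unit


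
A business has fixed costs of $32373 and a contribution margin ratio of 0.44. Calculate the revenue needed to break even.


Formula: BER = Fixed Costs / Contribution Margin Ratio
BER = $32373 / 0.44
BER = $73575.00 (to the nearest cent)

$73575.00


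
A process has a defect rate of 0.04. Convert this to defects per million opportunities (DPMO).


DPMO = defect_rate * 1000000 = 0.04 * 1000000

40000


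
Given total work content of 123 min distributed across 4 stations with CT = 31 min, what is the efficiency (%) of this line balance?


Formula: Efficiency = Sum of Task Times / (N_stations * CT) * 100
Total station capacity = 4 stations * 31 min = 124 min
Efficiency = 123 / 124 * 100 = 99.2%

99.2%


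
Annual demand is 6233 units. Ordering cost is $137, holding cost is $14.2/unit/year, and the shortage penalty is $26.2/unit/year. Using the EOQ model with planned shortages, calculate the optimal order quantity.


Formula: EOQ* = sqrt(2DS/H) * sqrt((H+P)/P)
Base EOQ = sqrt(2*6233*137/14.2) = 346.8 units
Correction = sqrt((14.2+26.2)/26.2) = 1.24177
EOQ* = 346.8 * 1.24177 = 430.6 units

430.6 units


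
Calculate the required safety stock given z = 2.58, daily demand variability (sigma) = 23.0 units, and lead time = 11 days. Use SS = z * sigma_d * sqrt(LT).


Formula: SS = z * sigma_d * sqrt(LT)
sqrt(LT) = sqrt(11) = 3.3166
SS = 2.58 * 23.0 * 3.3166
SS = 196.8 units

196.8 units


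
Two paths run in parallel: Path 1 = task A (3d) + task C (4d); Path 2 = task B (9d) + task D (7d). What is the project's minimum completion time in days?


Path 1 = 3 + 4 = 7 days
Path 2 = 9 + 7 = 16 days
Duration = max(7, 16) = 16 days

16 days


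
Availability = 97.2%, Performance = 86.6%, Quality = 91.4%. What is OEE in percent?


Formula: OEE = Availability * Performance * Quality / 10000
A * P = 97.2% * 86.6% / 100 = 84.18%
OEE = 84.18% * 91.4% / 100 = 76.9%

76.9%


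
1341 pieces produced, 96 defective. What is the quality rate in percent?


Formula: Quality Rate = Good Pieces / Total Pieces * 100
Good pieces = 1341 - 96 = 1245
QR = 1245 / 1341 * 100 = 92.8%

92.8%


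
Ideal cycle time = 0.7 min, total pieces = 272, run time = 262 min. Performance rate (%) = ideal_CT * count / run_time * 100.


Formula: Performance = (Ideal CT * Total Count) / Run Time * 100
Ideal output time = 0.7 * 272 = 190.4 min
Performance = 190.4 / 262 * 100 = 72.7%

72.7%


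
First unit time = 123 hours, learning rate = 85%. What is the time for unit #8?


Formula: T_n = T_1 * (learning_rate)^(log2(n)) where learning_rate = rate/100
Doublings = log2(8) = 3
T_n = 123 * 0.85^3
T_n = 123 * 0.6141 = 75.5 hours

75.5 hours


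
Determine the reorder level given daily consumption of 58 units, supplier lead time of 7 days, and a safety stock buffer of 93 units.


Formula: ROP = (Daily Demand * Lead Time) + Safety Stock
Demand during lead time = 58 * 7 = 406 units
ROP = 406 + 93 = 499 units

499 units


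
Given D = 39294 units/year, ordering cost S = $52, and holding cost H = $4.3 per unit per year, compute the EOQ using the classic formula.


Formula: EOQ = sqrt(2 * D * S / H)
Numerator: 2 * 39294 * 52 = 4086576
2DS/H = 4086576 / 4.3 = 950366.5
EOQ = sqrt(950366.5) = 974.9 units

974.9 units


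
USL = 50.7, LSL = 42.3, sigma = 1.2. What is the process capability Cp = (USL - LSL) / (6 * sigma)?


Cp = (50.7 - 42.3) / (6 * 1.2)

1.17


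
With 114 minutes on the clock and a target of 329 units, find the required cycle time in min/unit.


Formula: CT = Available Time / Number of Units
CT = 114 min / 329 units
CT = 0.35 min/unit

0.35 min/unit


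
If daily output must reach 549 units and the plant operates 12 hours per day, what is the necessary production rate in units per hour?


Formula: Production Rate = Daily Demand / Available Hours
Rate = 549 units/day / 12 hours/day
Rate = 45.8 units/hour

45.8 units/hour


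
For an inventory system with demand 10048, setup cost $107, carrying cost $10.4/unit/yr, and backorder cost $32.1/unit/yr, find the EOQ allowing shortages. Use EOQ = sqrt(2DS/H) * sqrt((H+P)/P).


Formula: EOQ* = sqrt(2DS/H) * sqrt((H+P)/P)
Base EOQ = sqrt(2*10048*107/10.4) = 454.71 units
Correction = sqrt((10.4+32.1)/32.1) = 1.15065
EOQ* = 454.71 * 1.15065 = 523.2 units

523.2 units


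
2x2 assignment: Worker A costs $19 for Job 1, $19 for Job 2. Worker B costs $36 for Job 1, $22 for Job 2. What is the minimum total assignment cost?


Option 1: A->1 + B->2 = $19 + $22 = $41
Option 2: A->2 + B->1 = $19 + $36 = $55
Min cost = min($41, $55) = $41

$41


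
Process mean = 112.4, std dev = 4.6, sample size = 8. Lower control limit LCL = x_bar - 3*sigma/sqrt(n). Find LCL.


LCL = 112.4 - 3 * 4.6 / sqrt(8)

107.52


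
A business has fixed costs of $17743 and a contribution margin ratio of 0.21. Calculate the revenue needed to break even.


Formula: BER = Fixed Costs / Contribution Margin Ratio
BER = $17743 / 0.21
BER = $84490.48 (to the nearest cent)

$84490.48


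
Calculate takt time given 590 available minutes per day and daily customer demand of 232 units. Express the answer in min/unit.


Formula: Takt Time = Available Production Time / Customer Demand
Takt = 590 min/day / 232 units/day
Takt = 2.54 min/unit

2.54 min/unit


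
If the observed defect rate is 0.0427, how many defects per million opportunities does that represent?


DPMO = defect_rate * 1000000 = 0.0427 * 1000000

42700


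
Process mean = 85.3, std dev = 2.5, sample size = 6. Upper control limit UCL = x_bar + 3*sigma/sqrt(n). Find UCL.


UCL = 85.3 + 3 * 2.5 / sqrt(6)

88.36


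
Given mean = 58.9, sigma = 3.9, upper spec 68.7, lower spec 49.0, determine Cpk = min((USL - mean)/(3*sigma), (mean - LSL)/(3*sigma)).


Cpu = (68.7 - 58.9) / (3 * 3.9) = 0.84
Cpl = (58.9 - 49.0) / (3 * 3.9) = 0.85
Cpk = min(0.84, 0.85) = 0.84

0.84


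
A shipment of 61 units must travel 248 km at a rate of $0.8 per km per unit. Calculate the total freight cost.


TC = dist * cost * units = 248 * 0.8 * 61 = $12102.40

$12102.40


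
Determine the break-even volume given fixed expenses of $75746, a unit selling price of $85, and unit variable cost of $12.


Formula: BEQ = Fixed Costs / (Price - Variable Cost)
Contribution margin = $85 - $12 = $73/unit
BEQ = ceil($75746 / $73/unit) = ceil(1037.62) = 1038 units

1038 units


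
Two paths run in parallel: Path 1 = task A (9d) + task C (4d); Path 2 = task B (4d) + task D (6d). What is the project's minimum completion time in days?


Path 1 = 9 + 4 = 13 days
Path 2 = 4 + 6 = 10 days
Duration = max(13, 10) = 13 days

13 days


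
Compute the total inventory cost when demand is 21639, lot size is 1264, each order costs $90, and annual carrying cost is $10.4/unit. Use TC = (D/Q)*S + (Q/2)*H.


TC = 21639/1264 * 90 + 1264/2 * 10.4

$8113.55


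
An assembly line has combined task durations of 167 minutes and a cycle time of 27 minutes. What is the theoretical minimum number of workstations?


Formula: N_min = ceil(Sum of Task Times / Cycle Time)
N_min = ceil(167 min / 27 min) = ceil(6.1852)
N_min = 7 stations

7


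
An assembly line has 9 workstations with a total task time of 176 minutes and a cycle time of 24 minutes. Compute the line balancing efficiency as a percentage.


Formula: Efficiency = Sum of Task Times / (N_stations * CT) * 100
Total station capacity = 9 stations * 24 min = 216 min
Efficiency = 176 / 216 * 100 = 81.5%

81.5%


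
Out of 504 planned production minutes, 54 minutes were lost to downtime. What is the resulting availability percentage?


Formula: Availability = (Planned Time - Downtime) / Planned Time * 100
Uptime = 504 - 54 = 450 min
Availability = 450 / 504 * 100 = 89.3%

89.3%


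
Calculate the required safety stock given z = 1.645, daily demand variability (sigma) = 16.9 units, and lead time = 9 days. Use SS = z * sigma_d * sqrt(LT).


Formula: SS = z * sigma_d * sqrt(LT)
sqrt(LT) = sqrt(9) = 3.0
SS = 1.645 * 16.9 * 3.0
SS = 83.4 units

83.4 units


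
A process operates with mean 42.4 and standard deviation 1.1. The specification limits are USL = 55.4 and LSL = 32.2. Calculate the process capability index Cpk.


Cpu = (55.4 - 42.4) / (3 * 1.1) = 3.94
Cpl = (42.4 - 32.2) / (3 * 1.1) = 3.09
Cpk = min(3.94, 3.09) = 3.09

3.09


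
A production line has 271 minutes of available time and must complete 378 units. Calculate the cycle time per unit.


Formula: CT = Available Time / Number of Units
CT = 271 min / 378 units
CT = 0.72 min/unit

0.72 min/unit


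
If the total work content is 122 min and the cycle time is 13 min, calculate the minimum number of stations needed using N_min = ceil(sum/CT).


Formula: N_min = ceil(Sum of Task Times / Cycle Time)
N_min = ceil(122 min / 13 min) = ceil(9.3846)
N_min = 10 stations

10


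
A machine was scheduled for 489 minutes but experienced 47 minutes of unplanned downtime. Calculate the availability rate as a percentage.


Formula: Availability = (Planned Time - Downtime) / Planned Time * 100
Uptime = 489 - 47 = 442 min
Availability = 442 / 489 * 100 = 90.4%

90.4%


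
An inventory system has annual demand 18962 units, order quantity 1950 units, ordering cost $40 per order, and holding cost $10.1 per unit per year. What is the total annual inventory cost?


TC = 18962/1950 * 40 + 1950/2 * 10.1

$10236.46


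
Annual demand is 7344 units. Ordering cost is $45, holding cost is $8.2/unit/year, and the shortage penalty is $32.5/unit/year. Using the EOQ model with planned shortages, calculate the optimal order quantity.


Formula: EOQ* = sqrt(2DS/H) * sqrt((H+P)/P)
Base EOQ = sqrt(2*7344*45/8.2) = 283.91 units
Correction = sqrt((8.2+32.5)/32.5) = 1.11907
EOQ* = 283.91 * 1.11907 = 317.7 units

317.7 units


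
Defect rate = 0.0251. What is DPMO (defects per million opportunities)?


DPMO = defect_rate * 1000000 = 0.0251 * 1000000

25100


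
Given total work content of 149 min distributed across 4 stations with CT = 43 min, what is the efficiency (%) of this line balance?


Formula: Efficiency = Sum of Task Times / (N_stations * CT) * 100
Total station capacity = 4 stations * 43 min = 172 min
Efficiency = 149 / 172 * 100 = 86.6%

86.6%


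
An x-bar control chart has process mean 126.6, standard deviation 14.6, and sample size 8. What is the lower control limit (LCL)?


LCL = 126.6 - 3 * 14.6 / sqrt(8)

111.11


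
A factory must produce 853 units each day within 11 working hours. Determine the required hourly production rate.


Formula: Production Rate = Daily Demand / Available Hours
Rate = 853 units/day / 11 hours/day
Rate = 77.5 units/hour

77.5 units/hour


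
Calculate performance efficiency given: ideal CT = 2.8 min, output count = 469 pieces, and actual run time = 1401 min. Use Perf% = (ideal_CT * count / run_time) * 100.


Formula: Performance = (Ideal CT * Total Count) / Run Time * 100
Ideal output time = 2.8 * 469 = 1313.2 min
Performance = 1313.2 / 1401 * 100 = 93.7%

93.7%


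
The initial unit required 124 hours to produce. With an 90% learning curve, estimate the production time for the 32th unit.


Formula: T_n = T_1 * (learning_rate)^(log2(n)) where learning_rate = rate/100
Doublings = log2(32) = 5
T_n = 124 * 0.9^5
T_n = 124 * 0.5905 = 73.2 hours

73.2 hours


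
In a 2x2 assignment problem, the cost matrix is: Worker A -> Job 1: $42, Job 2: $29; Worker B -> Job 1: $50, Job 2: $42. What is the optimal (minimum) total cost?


Option 1: A->1 + B->2 = $42 + $42 = $84
Option 2: A->2 + B->1 = $29 + $50 = $79
Min cost = min($84, $79) = $79

$79


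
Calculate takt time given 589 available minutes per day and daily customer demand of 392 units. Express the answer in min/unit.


Formula: Takt Time = Available Production Time / Customer Demand
Takt = 589 min/day / 392 units/day
Takt = 1.5 min/unit

1.5 min/unit


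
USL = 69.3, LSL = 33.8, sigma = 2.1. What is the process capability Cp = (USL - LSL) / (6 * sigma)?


Cp = (69.3 - 33.8) / (6 * 2.1)

2.82


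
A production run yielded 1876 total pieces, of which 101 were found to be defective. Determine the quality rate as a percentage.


Formula: Quality Rate = Good Pieces / Total Pieces * 100
Good pieces = 1876 - 101 = 1775
QR = 1775 / 1876 * 100 = 94.6%

94.6%


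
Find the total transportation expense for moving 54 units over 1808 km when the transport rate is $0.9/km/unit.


TC = dist * cost * units = 1808 * 0.9 * 54 = $87868.80

$87868.80


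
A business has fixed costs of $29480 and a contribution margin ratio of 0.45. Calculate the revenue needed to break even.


Formula: BER = Fixed Costs / Contribution Margin Ratio
BER = $29480 / 0.45
BER = $65511.11 (to the nearest cent)

$65511.11


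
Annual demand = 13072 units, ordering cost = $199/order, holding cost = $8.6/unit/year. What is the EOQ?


Formula: EOQ = sqrt(2 * D * S / H)
Numerator: 2 * 13072 * 199 = 5202656
2DS/H = 5202656 / 8.6 = 604960.0
EOQ = sqrt(604960.0) = 777.8 units

777.8 units


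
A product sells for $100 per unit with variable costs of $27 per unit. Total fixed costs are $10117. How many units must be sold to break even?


Formula: BEQ = Fixed Costs / (Price - Variable Cost)
Contribution margin = $100 - $27 = $73/unit
BEQ = ceil($10117 / $73/unit) = ceil(138.59) = 139 units

139 units


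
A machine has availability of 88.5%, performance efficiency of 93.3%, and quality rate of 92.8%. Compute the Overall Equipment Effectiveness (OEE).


Formula: OEE = Availability * Performance * Quality / 10000
A * P = 88.5% * 93.3% / 100 = 82.57%
OEE = 82.57% * 92.8% / 100 = 76.6%

76.6%


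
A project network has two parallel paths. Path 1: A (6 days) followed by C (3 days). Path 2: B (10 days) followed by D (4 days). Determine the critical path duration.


Path 1 = 6 + 3 = 9 days
Path 2 = 10 + 4 = 14 days
Duration = max(9, 14) = 14 days

14 days


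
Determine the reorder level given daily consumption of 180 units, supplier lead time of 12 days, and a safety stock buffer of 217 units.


Formula: ROP = (Daily Demand * Lead Time) + Safety Stock
Demand during lead time = 180 * 12 = 2160 units
ROP = 2160 + 217 = 2377 units

2377 units


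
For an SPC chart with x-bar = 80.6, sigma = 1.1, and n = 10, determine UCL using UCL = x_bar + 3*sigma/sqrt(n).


UCL = 80.6 + 3 * 1.1 / sqrt(10)

81.64


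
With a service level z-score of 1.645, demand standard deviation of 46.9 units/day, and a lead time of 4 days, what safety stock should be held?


Formula: SS = z * sigma_d * sqrt(LT)
sqrt(LT) = sqrt(4) = 2.0
SS = 1.645 * 46.9 * 2.0
SS = 154.3 units

154.3 units


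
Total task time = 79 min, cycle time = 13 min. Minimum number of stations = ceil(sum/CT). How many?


Formula: N_min = ceil(Sum of Task Times / Cycle Time)
N_min = ceil(79 min / 13 min) = ceil(6.0769)
N_min = 7 stations

7


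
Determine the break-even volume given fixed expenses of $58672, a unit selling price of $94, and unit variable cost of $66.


Formula: BEQ = Fixed Costs / (Price - Variable Cost)
Contribution margin = $94 - $66 = $28/unit
BEQ = ceil($58672 / $28/unit) = ceil(2095.43) = 2096 units

2096 units


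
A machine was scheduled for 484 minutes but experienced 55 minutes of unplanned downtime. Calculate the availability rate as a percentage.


Formula: Availability = (Planned Time - Downtime) / Planned Time * 100
Uptime = 484 - 55 = 429 min
Availability = 429 / 484 * 100 = 88.6%

88.6%


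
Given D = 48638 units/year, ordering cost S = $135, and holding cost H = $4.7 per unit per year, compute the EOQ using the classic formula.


Formula: EOQ = sqrt(2 * D * S / H)
Numerator: 2 * 48638 * 135 = 13132260
2DS/H = 13132260 / 4.7 = 2794097.9
EOQ = sqrt(2794097.9) = 1671.6 units

1671.6 units


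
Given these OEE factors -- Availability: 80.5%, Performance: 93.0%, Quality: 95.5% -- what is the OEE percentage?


Formula: OEE = Availability * Performance * Quality / 10000
A * P = 80.5% * 93.0% / 100 = 74.87%
OEE = 74.87% * 95.5% / 100 = 71.5%

71.5%


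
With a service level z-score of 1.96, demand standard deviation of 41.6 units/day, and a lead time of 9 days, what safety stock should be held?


Formula: SS = z * sigma_d * sqrt(LT)
sqrt(LT) = sqrt(9) = 3.0
SS = 1.96 * 41.6 * 3.0
SS = 244.6 units

244.6 units


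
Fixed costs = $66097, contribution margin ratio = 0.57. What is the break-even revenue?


Formula: BER = Fixed Costs / Contribution Margin Ratio
BER = $66097 / 0.57
BER = $115959.65 (to the nearest cent)

$115959.65


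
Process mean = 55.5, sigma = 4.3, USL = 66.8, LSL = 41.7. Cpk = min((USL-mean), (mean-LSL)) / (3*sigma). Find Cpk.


Cpu = (66.8 - 55.5) / (3 * 4.3) = 0.88
Cpl = (55.5 - 41.7) / (3 * 4.3) = 1.07
Cpk = min(0.88, 1.07) = 0.88

0.88


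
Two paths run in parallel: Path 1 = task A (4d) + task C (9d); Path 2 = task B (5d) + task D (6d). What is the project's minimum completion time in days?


Path 1 = 4 + 9 = 13 days
Path 2 = 5 + 6 = 11 days
Duration = max(13, 11) = 13 days

13 days


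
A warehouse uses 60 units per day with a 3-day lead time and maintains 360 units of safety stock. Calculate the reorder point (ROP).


Formula: ROP = (Daily Demand * Lead Time) + Safety Stock
Demand during lead time = 60 * 3 = 180 units
ROP = 180 + 360 = 540 units

540 units


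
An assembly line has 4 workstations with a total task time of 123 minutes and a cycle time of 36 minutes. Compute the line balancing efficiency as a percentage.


Formula: Efficiency = Sum of Task Times / (N_stations * CT) * 100
Total station capacity = 4 stations * 36 min = 144 min
Efficiency = 123 / 144 * 100 = 85.4%

85.4%


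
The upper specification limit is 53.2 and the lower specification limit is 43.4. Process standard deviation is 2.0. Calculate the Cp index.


Cp = (53.2 - 43.4) / (6 * 2.0)

0.82


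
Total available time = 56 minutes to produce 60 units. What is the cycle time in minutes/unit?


Formula: CT = Available Time / Number of Units
CT = 56 min / 60 units
CT = 0.93 min/unit

0.93 min/unit


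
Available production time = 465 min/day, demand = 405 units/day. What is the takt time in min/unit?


Formula: Takt Time = Available Production Time / Customer Demand
Takt = 465 min/day / 405 units/day
Takt = 1.15 min/unit

1.15 min/unit


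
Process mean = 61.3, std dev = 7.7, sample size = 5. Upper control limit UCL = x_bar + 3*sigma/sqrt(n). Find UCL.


UCL = 61.3 + 3 * 7.7 / sqrt(5)

71.63


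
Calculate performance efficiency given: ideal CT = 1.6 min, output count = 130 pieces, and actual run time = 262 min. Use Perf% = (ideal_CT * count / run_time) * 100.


Formula: Performance = (Ideal CT * Total Count) / Run Time * 100
Ideal output time = 1.6 * 130 = 208.0 min
Performance = 208.0 / 262 * 100 = 79.4%

79.4%


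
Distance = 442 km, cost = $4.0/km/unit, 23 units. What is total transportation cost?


TC = dist * cost * units = 442 * 4.0 * 23 = $40664.00

$40664.00


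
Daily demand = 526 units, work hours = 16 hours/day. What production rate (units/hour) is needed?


Formula: Production Rate = Daily Demand / Available Hours
Rate = 526 units/day / 16 hours/day
Rate = 32.9 units/hour

32.9 units/hour


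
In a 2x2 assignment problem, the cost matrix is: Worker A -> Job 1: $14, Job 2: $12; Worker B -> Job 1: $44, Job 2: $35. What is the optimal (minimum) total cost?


Option 1: A->1 + B->2 = $14 + $35 = $49
Option 2: A->2 + B->1 = $12 + $44 = $56
Min cost = min($49, $56) = $49

$49


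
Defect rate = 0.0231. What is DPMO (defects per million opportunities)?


DPMO = defect_rate * 1000000 = 0.0231 * 1000000

23100


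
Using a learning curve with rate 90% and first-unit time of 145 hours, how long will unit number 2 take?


Formula: T_n = T_1 * (learning_rate)^(log2(n)) where learning_rate = rate/100
Doublings = log2(2) = 1
T_n = 145 * 0.9^1
T_n = 145 * 0.9 = 130.5 hours

130.5 hours


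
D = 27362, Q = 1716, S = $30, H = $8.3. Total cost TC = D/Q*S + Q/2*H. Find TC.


TC = 27362/1716 * 30 + 1716/2 * 8.3

$7599.76


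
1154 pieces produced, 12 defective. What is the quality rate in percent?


Formula: Quality Rate = Good Pieces / Total Pieces * 100
Good pieces = 1154 - 12 = 1142
QR = 1142 / 1154 * 100 = 99.0%

99.0%


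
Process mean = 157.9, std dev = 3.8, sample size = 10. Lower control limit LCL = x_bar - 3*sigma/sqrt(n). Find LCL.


LCL = 157.9 - 3 * 3.8 / sqrt(10)

154.3


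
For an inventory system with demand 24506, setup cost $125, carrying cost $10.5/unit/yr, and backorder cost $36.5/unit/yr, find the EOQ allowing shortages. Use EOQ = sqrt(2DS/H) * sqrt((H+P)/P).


Formula: EOQ* = sqrt(2DS/H) * sqrt((H+P)/P)
Base EOQ = sqrt(2*24506*125/10.5) = 763.86 units
Correction = sqrt((10.5+36.5)/36.5) = 1.13476
EOQ* = 763.86 * 1.13476 = 866.8 units

866.8 units


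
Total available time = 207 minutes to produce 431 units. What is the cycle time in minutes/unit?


Formula: CT = Available Time / Number of Units
CT = 207 min / 431 units
CT = 0.48 min/unit

0.48 min/unit


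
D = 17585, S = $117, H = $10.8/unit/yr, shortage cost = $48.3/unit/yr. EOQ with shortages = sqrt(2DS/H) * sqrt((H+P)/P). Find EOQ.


Formula: EOQ* = sqrt(2DS/H) * sqrt((H+P)/P)
Base EOQ = sqrt(2*17585*117/10.8) = 617.26 units
Correction = sqrt((10.8+48.3)/48.3) = 1.10617
EOQ* = 617.26 * 1.10617 = 682.8 units

682.8 units


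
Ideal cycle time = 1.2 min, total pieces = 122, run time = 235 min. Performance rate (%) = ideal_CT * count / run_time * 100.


Formula: Performance = (Ideal CT * Total Count) / Run Time * 100
Ideal output time = 1.2 * 122 = 146.4 min
Performance = 146.4 / 235 * 100 = 62.3%

62.3%


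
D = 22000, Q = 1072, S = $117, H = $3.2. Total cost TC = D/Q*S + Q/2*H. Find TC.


TC = 22000/1072 * 117 + 1072/2 * 3.2

$4116.32


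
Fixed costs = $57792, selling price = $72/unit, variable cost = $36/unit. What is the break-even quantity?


Formula: BEQ = Fixed Costs / (Price - Variable Cost)
Contribution margin = $72 - $36 = $36/unit
BEQ = ceil($57792 / $36/unit) = ceil(1605.33) = 1606 units

1606 units


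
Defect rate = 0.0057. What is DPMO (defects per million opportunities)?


DPMO = defect_rate * 1000000 = 0.0057 * 1000000

5700


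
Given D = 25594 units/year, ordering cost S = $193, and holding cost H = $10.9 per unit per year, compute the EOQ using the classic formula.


Formula: EOQ = sqrt(2 * D * S / H)
Numerator: 2 * 25594 * 193 = 9879284
2DS/H = 9879284 / 10.9 = 906356.3
EOQ = sqrt(906356.3) = 952.0 units

952.0 units


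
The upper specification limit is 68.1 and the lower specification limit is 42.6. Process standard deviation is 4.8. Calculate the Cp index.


Cp = (68.1 - 42.6) / (6 * 4.8)

0.89


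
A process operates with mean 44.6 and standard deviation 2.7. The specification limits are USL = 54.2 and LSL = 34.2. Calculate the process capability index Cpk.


Cpu = (54.2 - 44.6) / (3 * 2.7) = 1.19
Cpl = (44.6 - 34.2) / (3 * 2.7) = 1.28
Cpk = min(1.19, 1.28) = 1.19

1.19


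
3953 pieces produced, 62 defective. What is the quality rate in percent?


Formula: Quality Rate = Good Pieces / Total Pieces * 100
Good pieces = 3953 - 62 = 3891
QR = 3891 / 3953 * 100 = 98.4%

98.4%


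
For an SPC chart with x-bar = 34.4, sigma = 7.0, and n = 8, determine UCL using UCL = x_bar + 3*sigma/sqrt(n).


UCL = 34.4 + 3 * 7.0 / sqrt(8)

41.82


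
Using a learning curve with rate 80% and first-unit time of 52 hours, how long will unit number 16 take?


Formula: T_n = T_1 * (learning_rate)^(log2(n)) where learning_rate = rate/100
Doublings = log2(16) = 4
T_n = 52 * 0.8^4
T_n = 52 * 0.4096 = 21.3 hours

21.3 hours


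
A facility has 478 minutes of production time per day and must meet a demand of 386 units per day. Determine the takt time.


Formula: Takt Time = Available Production Time / Customer Demand
Takt = 478 min/day / 386 units/day
Takt = 1.24 min/unit

1.24 min/unit


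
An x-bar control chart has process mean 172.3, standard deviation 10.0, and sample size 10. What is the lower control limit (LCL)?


LCL = 172.3 - 3 * 10.0 / sqrt(10)

162.81


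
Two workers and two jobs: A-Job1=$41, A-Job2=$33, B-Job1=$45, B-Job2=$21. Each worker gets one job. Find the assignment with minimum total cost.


Option 1: A->1 + B->2 = $41 + $21 = $62
Option 2: A->2 + B->1 = $33 + $45 = $78
Min cost = min($62, $78) = $62

$62


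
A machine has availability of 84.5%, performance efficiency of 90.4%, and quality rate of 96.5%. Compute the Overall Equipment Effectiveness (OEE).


Formula: OEE = Availability * Performance * Quality / 10000
A * P = 84.5% * 90.4% / 100 = 76.39%
OEE = 76.39% * 96.5% / 100 = 73.7%

73.7%


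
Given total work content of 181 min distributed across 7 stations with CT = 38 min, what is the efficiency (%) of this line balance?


Formula: Efficiency = Sum of Task Times / (N_stations * CT) * 100
Total station capacity = 7 stations * 38 min = 266 min
Efficiency = 181 / 266 * 100 = 68.0%

68.0%


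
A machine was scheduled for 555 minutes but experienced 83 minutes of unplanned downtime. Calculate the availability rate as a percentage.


Formula: Availability = (Planned Time - Downtime) / Planned Time * 100
Uptime = 555 - 83 = 472 min
Availability = 472 / 555 * 100 = 85.0%

85.0%


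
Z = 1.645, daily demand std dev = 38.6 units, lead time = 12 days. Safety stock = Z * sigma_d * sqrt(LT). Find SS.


Formula: SS = z * sigma_d * sqrt(LT)
sqrt(LT) = sqrt(12) = 3.4641
SS = 1.645 * 38.6 * 3.4641
SS = 220.0 units

220.0 units


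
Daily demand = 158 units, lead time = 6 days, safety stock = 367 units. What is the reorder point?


Formula: ROP = (Daily Demand * Lead Time) + Safety Stock
Demand during lead time = 158 * 6 = 948 units
ROP = 948 + 367 = 1315 units

1315 units


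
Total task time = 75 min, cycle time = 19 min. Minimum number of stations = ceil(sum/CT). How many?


Formula: N_min = ceil(Sum of Task Times / Cycle Time)
N_min = ceil(75 min / 19 min) = ceil(3.9474)
N_min = 4 stations

4


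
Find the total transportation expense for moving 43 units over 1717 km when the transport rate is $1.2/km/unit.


TC = dist * cost * units = 1717 * 1.2 * 43 = $88597.20

$88597.20


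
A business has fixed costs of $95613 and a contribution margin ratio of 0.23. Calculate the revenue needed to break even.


Formula: BER = Fixed Costs / Contribution Margin Ratio
BER = $95613 / 0.23
BER = $415708.70 (to the nearest cent)

$415708.70


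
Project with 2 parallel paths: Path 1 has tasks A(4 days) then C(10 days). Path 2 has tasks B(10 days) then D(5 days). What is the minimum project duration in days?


Path 1 = 4 + 10 = 14 days
Path 2 = 10 + 5 = 15 days
Duration = max(14, 15) = 15 days

15 days


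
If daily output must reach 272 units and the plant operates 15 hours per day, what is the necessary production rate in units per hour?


Formula: Production Rate = Daily Demand / Available Hours
Rate = 272 units/day / 15 hours/day
Rate = 18.1 units/hour

18.1 units/hour


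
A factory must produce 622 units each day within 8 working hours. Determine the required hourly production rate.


Formula: Production Rate = Daily Demand / Available Hours
Rate = 622 units/day / 8 hours/day
Rate = 77.8 units/hour

77.8 units/hour


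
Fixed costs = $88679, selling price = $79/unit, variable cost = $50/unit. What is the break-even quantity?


Formula: BEQ = Fixed Costs / (Price - Variable Cost)
Contribution margin = $79 - $50 = $29/unit
BEQ = ceil($88679 / $29/unit) = ceil(3057.9) = 3058 units

3058 units


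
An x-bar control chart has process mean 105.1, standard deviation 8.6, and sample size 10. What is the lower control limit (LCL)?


LCL = 105.1 - 3 * 8.6 / sqrt(10)

96.94


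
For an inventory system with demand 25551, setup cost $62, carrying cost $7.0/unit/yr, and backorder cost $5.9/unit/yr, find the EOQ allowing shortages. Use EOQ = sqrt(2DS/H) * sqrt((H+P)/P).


Formula: EOQ* = sqrt(2DS/H) * sqrt((H+P)/P)
Base EOQ = sqrt(2*25551*62/7.0) = 672.77 units
Correction = sqrt((7.0+5.9)/5.9) = 1.47866
EOQ* = 672.77 * 1.47866 = 994.8 units

994.8 units


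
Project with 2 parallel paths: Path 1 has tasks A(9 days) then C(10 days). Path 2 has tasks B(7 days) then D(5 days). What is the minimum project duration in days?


Path 1 = 9 + 10 = 19 days
Path 2 = 7 + 5 = 12 days
Duration = max(19, 12) = 19 days

19 days


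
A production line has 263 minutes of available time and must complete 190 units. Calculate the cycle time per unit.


Formula: CT = Available Time / Number of Units
CT = 263 min / 190 units
CT = 1.38 min/unit

1.38 min/unit


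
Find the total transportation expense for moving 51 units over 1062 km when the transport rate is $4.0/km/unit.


TC = dist * cost * units = 1062 * 4.0 * 51 = $216648.00

$216648.00


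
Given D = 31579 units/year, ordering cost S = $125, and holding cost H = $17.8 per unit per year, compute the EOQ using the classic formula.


Formula: EOQ = sqrt(2 * D * S / H)
Numerator: 2 * 31579 * 125 = 7894750
2DS/H = 7894750 / 17.8 = 443525.3
EOQ = sqrt(443525.3) = 666.0 units

666.0 units


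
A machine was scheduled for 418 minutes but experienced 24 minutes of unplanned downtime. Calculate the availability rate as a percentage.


Formula: Availability = (Planned Time - Downtime) / Planned Time * 100
Uptime = 418 - 24 = 394 min
Availability = 394 / 418 * 100 = 94.3%

94.3%


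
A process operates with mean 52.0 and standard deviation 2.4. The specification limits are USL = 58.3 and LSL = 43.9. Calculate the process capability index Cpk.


Cpu = (58.3 - 52.0) / (3 * 2.4) = 0.88
Cpl = (52.0 - 43.9) / (3 * 2.4) = 1.13
Cpk = min(0.88, 1.13) = 0.88

0.88


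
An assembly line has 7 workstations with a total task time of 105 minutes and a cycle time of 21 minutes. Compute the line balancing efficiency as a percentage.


Formula: Efficiency = Sum of Task Times / (N_stations * CT) * 100
Total station capacity = 7 stations * 21 min = 147 min
Efficiency = 105 / 147 * 100 = 71.4%

71.4%


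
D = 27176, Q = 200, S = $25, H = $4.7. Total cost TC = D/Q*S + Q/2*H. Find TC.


TC = 27176/200 * 25 + 200/2 * 4.7

$3867.00


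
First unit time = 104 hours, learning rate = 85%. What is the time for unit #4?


Formula: T_n = T_1 * (learning_rate)^(log2(n)) where learning_rate = rate/100
Doublings = log2(4) = 2
T_n = 104 * 0.85^2
T_n = 104 * 0.7225 = 75.1 hours

75.1 hours


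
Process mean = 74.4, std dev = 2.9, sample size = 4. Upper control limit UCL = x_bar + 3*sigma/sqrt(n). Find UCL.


UCL = 74.4 + 3 * 2.9 / sqrt(4)

78.75


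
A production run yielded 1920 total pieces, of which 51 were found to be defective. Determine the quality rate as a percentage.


Formula: Quality Rate = Good Pieces / Total Pieces * 100
Good pieces = 1920 - 51 = 1869
QR = 1869 / 1920 * 100 = 97.3%

97.3%


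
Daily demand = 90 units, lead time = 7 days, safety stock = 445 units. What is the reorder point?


Formula: ROP = (Daily Demand * Lead Time) + Safety Stock
Demand during lead time = 90 * 7 = 630 units
ROP = 630 + 445 = 1075 units

1075 units


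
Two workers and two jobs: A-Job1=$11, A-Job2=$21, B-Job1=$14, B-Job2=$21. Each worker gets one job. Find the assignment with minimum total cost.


Option 1: A->1 + B->2 = $11 + $21 = $32
Option 2: A->2 + B->1 = $21 + $14 = $35
Min cost = min($32, $35) = $32

$32


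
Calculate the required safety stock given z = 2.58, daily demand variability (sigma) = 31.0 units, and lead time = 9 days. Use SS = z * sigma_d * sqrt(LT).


Formula: SS = z * sigma_d * sqrt(LT)
sqrt(LT) = sqrt(9) = 3.0
SS = 2.58 * 31.0 * 3.0
SS = 239.9 units

239.9 units


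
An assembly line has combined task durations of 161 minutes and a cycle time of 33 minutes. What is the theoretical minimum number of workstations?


Formula: N_min = ceil(Sum of Task Times / Cycle Time)
N_min = ceil(161 min / 33 min) = ceil(4.8788)
N_min = 5 stations

5


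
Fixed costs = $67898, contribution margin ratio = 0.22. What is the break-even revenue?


Formula: BER = Fixed Costs / Contribution Margin Ratio
BER = $67898 / 0.22
BER = $308627.27 (to the nearest cent)

$308627.27


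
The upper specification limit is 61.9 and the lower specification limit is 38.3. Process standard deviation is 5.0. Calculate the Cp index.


Cp = (61.9 - 38.3) / (6 * 5.0)

0.79


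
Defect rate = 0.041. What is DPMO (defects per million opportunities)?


DPMO = defect_rate * 1000000 = 0.041 * 1000000

41000


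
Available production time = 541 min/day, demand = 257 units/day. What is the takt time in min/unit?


Formula: Takt Time = Available Production Time / Customer Demand
Takt = 541 min/day / 257 units/day
Takt = 2.11 min/unit

2.11 min/unit


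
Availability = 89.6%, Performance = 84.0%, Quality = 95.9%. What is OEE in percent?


Formula: OEE = Availability * Performance * Quality / 10000
A * P = 89.6% * 84.0% / 100 = 75.26%
OEE = 75.26% * 95.9% / 100 = 72.2%

72.2%


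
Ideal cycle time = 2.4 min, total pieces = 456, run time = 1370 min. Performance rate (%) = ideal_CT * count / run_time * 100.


Formula: Performance = (Ideal CT * Total Count) / Run Time * 100
Ideal output time = 2.4 * 456 = 1094.4 min
Performance = 1094.4 / 1370 * 100 = 79.9%

79.9%


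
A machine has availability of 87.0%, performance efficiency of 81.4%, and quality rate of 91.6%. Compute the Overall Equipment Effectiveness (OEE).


Formula: OEE = Availability * Performance * Quality / 10000
A * P = 87.0% * 81.4% / 100 = 70.82%
OEE = 70.82% * 91.6% / 100 = 64.9%

64.9%


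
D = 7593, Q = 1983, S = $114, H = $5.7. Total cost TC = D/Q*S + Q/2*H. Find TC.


TC = 7593/1983 * 114 + 1983/2 * 5.7

$6088.06


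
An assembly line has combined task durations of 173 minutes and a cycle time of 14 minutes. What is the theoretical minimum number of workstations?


Formula: N_min = ceil(Sum of Task Times / Cycle Time)
N_min = ceil(173 min / 14 min) = ceil(12.3571)
N_min = 13 stations

13


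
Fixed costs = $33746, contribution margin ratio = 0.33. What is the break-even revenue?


Formula: BER = Fixed Costs / Contribution Margin Ratio
BER = $33746 / 0.33
BER = $102260.61 (to the nearest cent)

$102260.61


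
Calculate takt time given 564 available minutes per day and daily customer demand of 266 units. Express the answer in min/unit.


Formula: Takt Time = Available Production Time / Customer Demand
Takt = 564 min/day / 266 units/day
Takt = 2.12 min/unit

2.12 min/unit


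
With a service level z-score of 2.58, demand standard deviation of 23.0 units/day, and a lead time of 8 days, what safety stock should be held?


Formula: SS = z * sigma_d * sqrt(LT)
sqrt(LT) = sqrt(8) = 2.8284
SS = 2.58 * 23.0 * 2.8284
SS = 167.8 units

167.8 units


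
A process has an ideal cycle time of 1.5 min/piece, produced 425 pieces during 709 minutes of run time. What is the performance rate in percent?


Formula: Performance = (Ideal CT * Total Count) / Run Time * 100
Ideal output time = 1.5 * 425 = 637.5 min
Performance = 637.5 / 709 * 100 = 89.9%

89.9%


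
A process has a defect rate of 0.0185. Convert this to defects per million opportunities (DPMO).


DPMO = defect_rate * 1000000 = 0.0185 * 1000000

18500


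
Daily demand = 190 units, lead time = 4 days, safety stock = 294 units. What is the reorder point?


Formula: ROP = (Daily Demand * Lead Time) + Safety Stock
Demand during lead time = 190 * 4 = 760 units
ROP = 760 + 294 = 1054 units

1054 units


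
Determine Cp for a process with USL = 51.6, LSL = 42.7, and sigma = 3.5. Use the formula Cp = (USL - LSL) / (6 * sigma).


Cp = (51.6 - 42.7) / (6 * 3.5)

0.42


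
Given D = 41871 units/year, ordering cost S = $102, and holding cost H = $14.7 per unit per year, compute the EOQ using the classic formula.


Formula: EOQ = sqrt(2 * D * S / H)
Numerator: 2 * 41871 * 102 = 8541684
2DS/H = 8541684 / 14.7 = 581066.9
EOQ = sqrt(581066.9) = 762.3 units

762.3 units


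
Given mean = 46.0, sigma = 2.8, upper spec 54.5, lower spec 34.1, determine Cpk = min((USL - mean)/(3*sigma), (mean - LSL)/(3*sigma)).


Cpu = (54.5 - 46.0) / (3 * 2.8) = 1.01
Cpl = (46.0 - 34.1) / (3 * 2.8) = 1.42
Cpk = min(1.01, 1.42) = 1.01

1.01


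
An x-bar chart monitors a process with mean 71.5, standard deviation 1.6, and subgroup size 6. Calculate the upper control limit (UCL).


UCL = 71.5 + 3 * 1.6 / sqrt(6)

73.46
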